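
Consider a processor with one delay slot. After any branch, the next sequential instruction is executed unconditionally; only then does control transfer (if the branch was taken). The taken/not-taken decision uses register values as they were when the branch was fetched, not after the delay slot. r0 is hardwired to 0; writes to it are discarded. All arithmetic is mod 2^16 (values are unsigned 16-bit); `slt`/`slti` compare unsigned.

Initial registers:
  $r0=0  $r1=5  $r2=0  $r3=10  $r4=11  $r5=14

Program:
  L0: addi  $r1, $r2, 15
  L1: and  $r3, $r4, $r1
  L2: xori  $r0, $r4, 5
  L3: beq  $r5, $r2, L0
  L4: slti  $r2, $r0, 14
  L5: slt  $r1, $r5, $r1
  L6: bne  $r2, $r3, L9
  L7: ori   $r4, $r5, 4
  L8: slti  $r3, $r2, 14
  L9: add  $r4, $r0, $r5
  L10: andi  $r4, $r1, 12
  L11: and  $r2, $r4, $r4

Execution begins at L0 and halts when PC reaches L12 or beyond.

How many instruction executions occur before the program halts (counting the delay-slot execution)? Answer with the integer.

11

#0 addi  $r1, $r2, 15 ; 0/15/0/10/11/14
#1 and  $r3, $r4, $r1 ; 0/15/0/11/11/14
#2 xori  $r0, $r4, 5 ; 0/15/0/11/11/14
#3 beq  $r5, $r2, L0 ; 0/15/0/11/11/14 ; →fallthru
#4 slti  $r2, $r0, 14 ; 0/15/1/11/11/14
#5 slt  $r1, $r5, $r1 ; 0/1/1/11/11/14
#6 bne  $r2, $r3, L9 ; 0/1/1/11/11/14 ; →target
#7 ori   $r4, $r5, 4 ; 0/1/1/11/14/14
#9 add  $r4, $r0, $r5 ; 0/1/1/11/14/14
#10 andi  $r4, $r1, 12 ; 0/1/1/11/0/14
#11 and  $r2, $r4, $r4 ; 0/1/0/11/0/14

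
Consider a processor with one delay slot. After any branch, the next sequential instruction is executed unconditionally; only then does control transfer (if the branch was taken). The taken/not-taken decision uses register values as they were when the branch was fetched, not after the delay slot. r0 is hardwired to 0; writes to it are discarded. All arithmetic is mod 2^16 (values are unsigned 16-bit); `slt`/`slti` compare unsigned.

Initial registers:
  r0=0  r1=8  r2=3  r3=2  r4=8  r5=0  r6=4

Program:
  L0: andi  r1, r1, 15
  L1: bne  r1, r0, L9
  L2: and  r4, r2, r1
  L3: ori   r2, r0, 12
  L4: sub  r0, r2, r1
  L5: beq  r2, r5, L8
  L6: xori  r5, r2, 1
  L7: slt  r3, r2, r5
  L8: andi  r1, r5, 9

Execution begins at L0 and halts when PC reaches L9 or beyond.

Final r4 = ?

[0] andi  r1, r1, 15  →  {r0:0, r1:8, r2:3, r3:2, r4:8, r5:0, r6:4}
[1] bne  r1, r0, L9  →  {r0:0, r1:8, r2:3, r3:2, r4:8, r5:0, r6:4}  ⟨branch taken⟩
[2] and  r4, r2, r1  →  {r0:0, r1:8, r2:3, r3:2, r4:0, r5:0, r6:4}

0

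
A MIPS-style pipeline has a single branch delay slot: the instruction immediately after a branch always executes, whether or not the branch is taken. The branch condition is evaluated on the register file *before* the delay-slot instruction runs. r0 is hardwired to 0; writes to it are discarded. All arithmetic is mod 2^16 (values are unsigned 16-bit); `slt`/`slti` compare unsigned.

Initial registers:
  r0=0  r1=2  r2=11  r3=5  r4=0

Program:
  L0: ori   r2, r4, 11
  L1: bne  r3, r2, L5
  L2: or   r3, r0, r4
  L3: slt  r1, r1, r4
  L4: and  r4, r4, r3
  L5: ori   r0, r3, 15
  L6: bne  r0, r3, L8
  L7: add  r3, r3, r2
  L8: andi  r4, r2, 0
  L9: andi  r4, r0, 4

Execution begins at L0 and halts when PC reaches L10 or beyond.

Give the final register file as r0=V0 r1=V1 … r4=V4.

r0=0 r1=2 r2=11 r3=11 r4=0

  step pc=0: ori   r2, r4, 11  regs=(0,2,11,5,0)
  step pc=1: bne  r3, r2, L5  cond=T  regs=(0,2,11,5,0)
  step pc=2: or   r3, r0, r4  regs=(0,2,11,0,0)
  step pc=5: ori   r0, r3, 15  regs=(0,2,11,0,0)
  step pc=6: bne  r0, r3, L8  cond=F  regs=(0,2,11,0,0)
  step pc=7: add  r3, r3, r2  regs=(0,2,11,11,0)
  step pc=8: andi  r4, r2, 0  regs=(0,2,11,11,0)
  step pc=9: andi  r4, r0, 4  regs=(0,2,11,11,0)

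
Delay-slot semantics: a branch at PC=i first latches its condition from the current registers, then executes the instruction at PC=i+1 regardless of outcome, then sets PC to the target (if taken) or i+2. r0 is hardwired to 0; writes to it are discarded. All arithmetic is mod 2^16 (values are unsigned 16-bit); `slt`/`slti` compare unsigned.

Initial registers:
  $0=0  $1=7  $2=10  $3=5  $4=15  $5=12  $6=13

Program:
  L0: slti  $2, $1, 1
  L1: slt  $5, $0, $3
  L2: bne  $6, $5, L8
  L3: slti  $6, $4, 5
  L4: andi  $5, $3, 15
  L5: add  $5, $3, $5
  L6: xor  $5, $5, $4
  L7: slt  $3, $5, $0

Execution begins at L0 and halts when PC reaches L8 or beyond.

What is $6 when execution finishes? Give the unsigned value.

[0] slti  $2, $1, 1  →  {$0:0, $1:7, $2:0, $3:5, $4:15, $5:12, $6:13}
[1] slt  $5, $0, $3  →  {$0:0, $1:7, $2:0, $3:5, $4:15, $5:1, $6:13}
[2] bne  $6, $5, L8  →  {$0:0, $1:7, $2:0, $3:5, $4:15, $5:1, $6:13}  ⟨branch taken⟩
[3] slti  $6, $4, 5  →  {$0:0, $1:7, $2:0, $3:5, $4:15, $5:1, $6:0}

0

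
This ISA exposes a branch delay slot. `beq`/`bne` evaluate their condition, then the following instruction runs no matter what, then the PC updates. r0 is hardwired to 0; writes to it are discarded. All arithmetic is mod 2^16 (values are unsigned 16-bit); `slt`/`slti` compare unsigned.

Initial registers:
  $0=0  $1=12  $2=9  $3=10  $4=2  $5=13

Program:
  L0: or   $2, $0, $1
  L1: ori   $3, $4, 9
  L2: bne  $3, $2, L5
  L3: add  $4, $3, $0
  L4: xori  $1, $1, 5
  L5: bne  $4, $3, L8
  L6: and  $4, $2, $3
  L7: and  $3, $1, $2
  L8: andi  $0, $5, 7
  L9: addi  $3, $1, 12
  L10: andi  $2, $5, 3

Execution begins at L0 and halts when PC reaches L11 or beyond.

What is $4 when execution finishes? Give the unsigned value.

  step pc=0: or   $2, $0, $1  regs=(0,12,12,10,2,13)
  step pc=1: ori   $3, $4, 9  regs=(0,12,12,11,2,13)
  step pc=2: bne  $3, $2, L5  cond=T  regs=(0,12,12,11,2,13)
  step pc=3: add  $4, $3, $0  regs=(0,12,12,11,11,13)
  step pc=5: bne  $4, $3, L8  cond=F  regs=(0,12,12,11,11,13)
  step pc=6: and  $4, $2, $3  regs=(0,12,12,11,8,13)
  step pc=7: and  $3, $1, $2  regs=(0,12,12,12,8,13)
  step pc=8: andi  $0, $5, 7  regs=(0,12,12,12,8,13)
  step pc=9: addi  $3, $1, 12  regs=(0,12,12,24,8,13)
  step pc=10: andi  $2, $5, 3  regs=(0,12,1,24,8,13)

8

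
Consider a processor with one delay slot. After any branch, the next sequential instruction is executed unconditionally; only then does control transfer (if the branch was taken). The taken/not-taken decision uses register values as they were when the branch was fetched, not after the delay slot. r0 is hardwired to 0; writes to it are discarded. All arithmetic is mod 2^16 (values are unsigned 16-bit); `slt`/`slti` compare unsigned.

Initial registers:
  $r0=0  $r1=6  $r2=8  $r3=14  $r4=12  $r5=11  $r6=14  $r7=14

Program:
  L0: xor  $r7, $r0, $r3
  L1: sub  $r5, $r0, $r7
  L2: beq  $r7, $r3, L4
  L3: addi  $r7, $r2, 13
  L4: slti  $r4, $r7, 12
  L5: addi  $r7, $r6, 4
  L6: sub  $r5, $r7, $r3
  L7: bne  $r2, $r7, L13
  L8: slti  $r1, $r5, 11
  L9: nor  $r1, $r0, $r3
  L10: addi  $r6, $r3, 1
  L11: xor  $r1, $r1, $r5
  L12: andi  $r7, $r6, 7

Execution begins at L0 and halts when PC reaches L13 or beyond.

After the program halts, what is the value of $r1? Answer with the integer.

  step pc=0: xor  $r7, $r0, $r3  regs=(0,6,8,14,12,11,14,14)
  step pc=1: sub  $r5, $r0, $r7  regs=(0,6,8,14,12,65522,14,14)
  step pc=2: beq  $r7, $r3, L4  cond=T  regs=(0,6,8,14,12,65522,14,14)
  step pc=3: addi  $r7, $r2, 13  regs=(0,6,8,14,12,65522,14,21)
  step pc=4: slti  $r4, $r7, 12  regs=(0,6,8,14,0,65522,14,21)
  step pc=5: addi  $r7, $r6, 4  regs=(0,6,8,14,0,65522,14,18)
  step pc=6: sub  $r5, $r7, $r3  regs=(0,6,8,14,0,4,14,18)
  step pc=7: bne  $r2, $r7, L13  cond=T  regs=(0,6,8,14,0,4,14,18)
  step pc=8: slti  $r1, $r5, 11  regs=(0,1,8,14,0,4,14,18)

1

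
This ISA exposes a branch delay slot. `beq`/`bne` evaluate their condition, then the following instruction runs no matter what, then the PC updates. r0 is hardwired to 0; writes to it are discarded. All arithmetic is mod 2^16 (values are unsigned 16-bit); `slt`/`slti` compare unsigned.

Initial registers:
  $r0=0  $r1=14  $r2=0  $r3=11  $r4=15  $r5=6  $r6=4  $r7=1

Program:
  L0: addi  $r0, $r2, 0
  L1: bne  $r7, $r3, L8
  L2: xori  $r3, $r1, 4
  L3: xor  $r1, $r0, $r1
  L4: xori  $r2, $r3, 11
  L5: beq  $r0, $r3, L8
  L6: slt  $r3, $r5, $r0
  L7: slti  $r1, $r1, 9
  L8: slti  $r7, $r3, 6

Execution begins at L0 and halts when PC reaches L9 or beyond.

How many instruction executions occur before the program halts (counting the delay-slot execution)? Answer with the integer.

4

[0] addi  $r0, $r2, 0  →  {$r0:0, $r1:14, $r2:0, $r3:11, $r4:15, $r5:6, $r6:4, $r7:1}
[1] bne  $r7, $r3, L8  →  {$r0:0, $r1:14, $r2:0, $r3:11, $r4:15, $r5:6, $r6:4, $r7:1}  ⟨branch taken⟩
[2] xori  $r3, $r1, 4  →  {$r0:0, $r1:14, $r2:0, $r3:10, $r4:15, $r5:6, $r6:4, $r7:1}
[8] slti  $r7, $r3, 6  →  {$r0:0, $r1:14, $r2:0, $r3:10, $r4:15, $r5:6, $r6:4, $r7:0}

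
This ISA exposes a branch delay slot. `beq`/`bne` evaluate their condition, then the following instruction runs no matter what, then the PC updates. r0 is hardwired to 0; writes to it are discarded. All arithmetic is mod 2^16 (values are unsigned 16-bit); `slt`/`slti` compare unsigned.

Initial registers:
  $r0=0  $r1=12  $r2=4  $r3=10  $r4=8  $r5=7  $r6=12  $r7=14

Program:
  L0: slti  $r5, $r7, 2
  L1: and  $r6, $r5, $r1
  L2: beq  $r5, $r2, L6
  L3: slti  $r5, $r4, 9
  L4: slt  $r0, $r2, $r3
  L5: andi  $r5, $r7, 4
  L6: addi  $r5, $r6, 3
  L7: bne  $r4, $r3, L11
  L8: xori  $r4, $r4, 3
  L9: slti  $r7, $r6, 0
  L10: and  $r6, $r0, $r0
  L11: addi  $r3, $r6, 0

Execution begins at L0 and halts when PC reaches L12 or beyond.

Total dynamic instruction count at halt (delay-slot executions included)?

#0 slti  $r5, $r7, 2 ; 0/12/4/10/8/0/12/14
#1 and  $r6, $r5, $r1 ; 0/12/4/10/8/0/0/14
#2 beq  $r5, $r2, L6 ; 0/12/4/10/8/0/0/14 ; →fallthru
#3 slti  $r5, $r4, 9 ; 0/12/4/10/8/1/0/14
#4 slt  $r0, $r2, $r3 ; 0/12/4/10/8/1/0/14
#5 andi  $r5, $r7, 4 ; 0/12/4/10/8/4/0/14
#6 addi  $r5, $r6, 3 ; 0/12/4/10/8/3/0/14
#7 bne  $r4, $r3, L11 ; 0/12/4/10/8/3/0/14 ; →target
#8 xori  $r4, $r4, 3 ; 0/12/4/10/11/3/0/14
#11 addi  $r3, $r6, 0 ; 0/12/4/0/11/3/0/14

10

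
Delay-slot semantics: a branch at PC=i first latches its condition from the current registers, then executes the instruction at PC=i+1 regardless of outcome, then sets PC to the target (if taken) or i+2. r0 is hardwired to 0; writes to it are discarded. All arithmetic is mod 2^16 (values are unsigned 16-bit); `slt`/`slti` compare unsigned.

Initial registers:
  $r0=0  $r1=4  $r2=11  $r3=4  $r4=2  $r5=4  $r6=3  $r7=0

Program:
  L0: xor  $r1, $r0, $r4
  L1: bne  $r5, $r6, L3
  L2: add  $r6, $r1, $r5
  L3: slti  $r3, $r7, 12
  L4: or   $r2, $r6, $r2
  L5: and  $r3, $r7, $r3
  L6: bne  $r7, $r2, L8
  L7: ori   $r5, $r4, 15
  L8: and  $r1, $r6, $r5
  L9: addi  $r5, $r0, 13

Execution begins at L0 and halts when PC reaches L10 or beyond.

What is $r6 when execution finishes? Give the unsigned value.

6

PC=0  xor  $r1, $r0, $r4     | $r0=0 $r1=2 $r2=11 $r3=4 $r4=2 $r5=4 $r6=3 $r7=0
PC=1  bne  $r5, $r6, L3      | $r0=0 $r1=2 $r2=11 $r3=4 $r4=2 $r5=4 $r6=3 $r7=0  [TAKEN]
PC=2  add  $r6, $r1, $r5     | $r0=0 $r1=2 $r2=11 $r3=4 $r4=2 $r5=4 $r6=6 $r7=0
PC=3  slti  $r3, $r7, 12     | $r0=0 $r1=2 $r2=11 $r3=1 $r4=2 $r5=4 $r6=6 $r7=0
PC=4  or   $r2, $r6, $r2     | $r0=0 $r1=2 $r2=15 $r3=1 $r4=2 $r5=4 $r6=6 $r7=0
PC=5  and  $r3, $r7, $r3     | $r0=0 $r1=2 $r2=15 $r3=0 $r4=2 $r5=4 $r6=6 $r7=0
PC=6  bne  $r7, $r2, L8      | $r0=0 $r1=2 $r2=15 $r3=0 $r4=2 $r5=4 $r6=6 $r7=0  [TAKEN]
PC=7  ori   $r5, $r4, 15     | $r0=0 $r1=2 $r2=15 $r3=0 $r4=2 $r5=15 $r6=6 $r7=0
PC=8  and  $r1, $r6, $r5     | $r0=0 $r1=6 $r2=15 $r3=0 $r4=2 $r5=15 $r6=6 $r7=0
PC=9  addi  $r5, $r0, 13     | $r0=0 $r1=6 $r2=15 $r3=0 $r4=2 $r5=13 $r6=6 $r7=0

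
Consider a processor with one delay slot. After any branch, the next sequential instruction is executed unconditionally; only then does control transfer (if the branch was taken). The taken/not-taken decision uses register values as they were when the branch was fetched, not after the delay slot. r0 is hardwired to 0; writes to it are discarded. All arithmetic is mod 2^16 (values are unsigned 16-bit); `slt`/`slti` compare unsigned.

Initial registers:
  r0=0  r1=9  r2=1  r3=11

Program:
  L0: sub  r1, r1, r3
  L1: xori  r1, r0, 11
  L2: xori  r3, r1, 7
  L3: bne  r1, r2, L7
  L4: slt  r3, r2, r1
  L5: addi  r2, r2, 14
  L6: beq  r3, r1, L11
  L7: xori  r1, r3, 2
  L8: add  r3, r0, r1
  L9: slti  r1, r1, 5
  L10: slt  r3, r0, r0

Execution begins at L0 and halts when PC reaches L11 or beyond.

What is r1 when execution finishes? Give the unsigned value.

PC=0  sub  r1, r1, r3        | r0=0 r1=65534 r2=1 r3=11
PC=1  xori  r1, r0, 11       | r0=0 r1=11 r2=1 r3=11
PC=2  xori  r3, r1, 7        | r0=0 r1=11 r2=1 r3=12
PC=3  bne  r1, r2, L7        | r0=0 r1=11 r2=1 r3=12  [TAKEN]
PC=4  slt  r3, r2, r1        | r0=0 r1=11 r2=1 r3=1
PC=7  xori  r1, r3, 2        | r0=0 r1=3 r2=1 r3=1
PC=8  add  r3, r0, r1        | r0=0 r1=3 r2=1 r3=3
PC=9  slti  r1, r1, 5        | r0=0 r1=1 r2=1 r3=3
PC=10 slt  r3, r0, r0        | r0=0 r1=1 r2=1 r3=0

1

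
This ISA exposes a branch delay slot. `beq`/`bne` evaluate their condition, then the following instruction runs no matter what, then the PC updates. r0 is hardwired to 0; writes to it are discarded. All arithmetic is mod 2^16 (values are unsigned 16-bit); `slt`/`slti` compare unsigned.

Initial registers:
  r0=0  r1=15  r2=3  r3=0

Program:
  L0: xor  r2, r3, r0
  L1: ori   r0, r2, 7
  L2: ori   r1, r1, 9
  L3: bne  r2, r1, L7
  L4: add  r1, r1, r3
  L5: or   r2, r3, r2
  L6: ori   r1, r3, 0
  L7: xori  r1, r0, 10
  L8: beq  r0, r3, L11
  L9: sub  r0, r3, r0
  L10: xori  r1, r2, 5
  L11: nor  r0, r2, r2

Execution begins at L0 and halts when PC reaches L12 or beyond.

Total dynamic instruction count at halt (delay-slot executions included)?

9

  step pc=0: xor  r2, r3, r0  regs=(0,15,0,0)
  step pc=1: ori   r0, r2, 7  regs=(0,15,0,0)
  step pc=2: ori   r1, r1, 9  regs=(0,15,0,0)
  step pc=3: bne  r2, r1, L7  cond=T  regs=(0,15,0,0)
  step pc=4: add  r1, r1, r3  regs=(0,15,0,0)
  step pc=7: xori  r1, r0, 10  regs=(0,10,0,0)
  step pc=8: beq  r0, r3, L11  cond=T  regs=(0,10,0,0)
  step pc=9: sub  r0, r3, r0  regs=(0,10,0,0)
  step pc=11: nor  r0, r2, r2  regs=(0,10,0,0)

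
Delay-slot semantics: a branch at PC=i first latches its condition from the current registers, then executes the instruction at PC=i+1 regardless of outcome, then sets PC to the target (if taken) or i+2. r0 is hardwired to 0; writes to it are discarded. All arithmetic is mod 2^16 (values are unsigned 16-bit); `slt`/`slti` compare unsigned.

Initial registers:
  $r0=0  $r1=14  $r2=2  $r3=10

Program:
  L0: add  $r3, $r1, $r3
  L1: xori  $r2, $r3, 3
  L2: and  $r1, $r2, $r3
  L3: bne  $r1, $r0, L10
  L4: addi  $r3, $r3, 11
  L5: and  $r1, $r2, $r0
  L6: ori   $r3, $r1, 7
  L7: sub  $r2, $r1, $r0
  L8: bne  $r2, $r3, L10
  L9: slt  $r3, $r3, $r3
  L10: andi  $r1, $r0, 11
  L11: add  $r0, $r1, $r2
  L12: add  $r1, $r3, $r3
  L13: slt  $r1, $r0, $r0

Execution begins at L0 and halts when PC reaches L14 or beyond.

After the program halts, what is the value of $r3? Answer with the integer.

PC=0  add  $r3, $r1, $r3     | $r0=0 $r1=14 $r2=2 $r3=24
PC=1  xori  $r2, $r3, 3      | $r0=0 $r1=14 $r2=27 $r3=24
PC=2  and  $r1, $r2, $r3     | $r0=0 $r1=24 $r2=27 $r3=24
PC=3  bne  $r1, $r0, L10     | $r0=0 $r1=24 $r2=27 $r3=24  [TAKEN]
PC=4  addi  $r3, $r3, 11     | $r0=0 $r1=24 $r2=27 $r3=35
PC=10 andi  $r1, $r0, 11     | $r0=0 $r1=0 $r2=27 $r3=35
PC=11 add  $r0, $r1, $r2     | $r0=0 $r1=0 $r2=27 $r3=35
PC=12 add  $r1, $r3, $r3     | $r0=0 $r1=70 $r2=27 $r3=35
PC=13 slt  $r1, $r0, $r0     | $r0=0 $r1=0 $r2=27 $r3=35

35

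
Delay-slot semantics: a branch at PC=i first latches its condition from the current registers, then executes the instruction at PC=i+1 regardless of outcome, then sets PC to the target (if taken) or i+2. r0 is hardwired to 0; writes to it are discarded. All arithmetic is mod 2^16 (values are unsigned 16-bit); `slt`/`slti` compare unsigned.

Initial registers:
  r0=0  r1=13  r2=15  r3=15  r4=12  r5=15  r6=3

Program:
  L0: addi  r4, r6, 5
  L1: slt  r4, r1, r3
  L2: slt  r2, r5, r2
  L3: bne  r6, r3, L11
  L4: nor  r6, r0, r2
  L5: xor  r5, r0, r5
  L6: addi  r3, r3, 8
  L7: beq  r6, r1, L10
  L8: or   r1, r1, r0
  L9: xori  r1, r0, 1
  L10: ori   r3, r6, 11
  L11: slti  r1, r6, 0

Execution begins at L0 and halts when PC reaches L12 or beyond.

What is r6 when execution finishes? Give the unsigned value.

65535

#0 addi  r4, r6, 5 ; 0/13/15/15/8/15/3
#1 slt  r4, r1, r3 ; 0/13/15/15/1/15/3
#2 slt  r2, r5, r2 ; 0/13/0/15/1/15/3
#3 bne  r6, r3, L11 ; 0/13/0/15/1/15/3 ; →target
#4 nor  r6, r0, r2 ; 0/13/0/15/1/15/65535
#11 slti  r1, r6, 0 ; 0/0/0/15/1/15/65535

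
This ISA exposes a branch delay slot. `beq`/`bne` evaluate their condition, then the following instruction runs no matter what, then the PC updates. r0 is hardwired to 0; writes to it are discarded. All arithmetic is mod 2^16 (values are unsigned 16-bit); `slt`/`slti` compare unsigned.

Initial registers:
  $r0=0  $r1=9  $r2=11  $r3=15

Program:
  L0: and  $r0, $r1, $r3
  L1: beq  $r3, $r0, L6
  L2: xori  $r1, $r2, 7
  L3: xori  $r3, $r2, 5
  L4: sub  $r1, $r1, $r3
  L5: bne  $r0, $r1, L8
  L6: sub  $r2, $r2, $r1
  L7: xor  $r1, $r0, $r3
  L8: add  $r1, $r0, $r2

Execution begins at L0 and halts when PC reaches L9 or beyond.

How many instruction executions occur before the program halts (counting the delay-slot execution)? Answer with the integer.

8

#0 and  $r0, $r1, $r3 ; 0/9/11/15
#1 beq  $r3, $r0, L6 ; 0/9/11/15 ; →fallthru
#2 xori  $r1, $r2, 7 ; 0/12/11/15
#3 xori  $r3, $r2, 5 ; 0/12/11/14
#4 sub  $r1, $r1, $r3 ; 0/65534/11/14
#5 bne  $r0, $r1, L8 ; 0/65534/11/14 ; →target
#6 sub  $r2, $r2, $r1 ; 0/65534/13/14
#8 add  $r1, $r0, $r2 ; 0/13/13/14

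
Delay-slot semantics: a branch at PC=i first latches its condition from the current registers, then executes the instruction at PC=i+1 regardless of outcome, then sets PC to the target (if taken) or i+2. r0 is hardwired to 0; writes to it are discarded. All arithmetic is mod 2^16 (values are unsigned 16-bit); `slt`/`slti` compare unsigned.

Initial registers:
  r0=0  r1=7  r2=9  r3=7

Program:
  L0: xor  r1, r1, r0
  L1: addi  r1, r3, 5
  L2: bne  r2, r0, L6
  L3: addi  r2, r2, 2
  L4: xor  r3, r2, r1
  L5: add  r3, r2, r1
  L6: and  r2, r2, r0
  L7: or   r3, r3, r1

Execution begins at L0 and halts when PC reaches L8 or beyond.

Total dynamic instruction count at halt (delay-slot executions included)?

[0] xor  r1, r1, r0  →  {r0:0, r1:7, r2:9, r3:7}
[1] addi  r1, r3, 5  →  {r0:0, r1:12, r2:9, r3:7}
[2] bne  r2, r0, L6  →  {r0:0, r1:12, r2:9, r3:7}  ⟨branch taken⟩
[3] addi  r2, r2, 2  →  {r0:0, r1:12, r2:11, r3:7}
[6] and  r2, r2, r0  →  {r0:0, r1:12, r2:0, r3:7}
[7] or   r3, r3, r1  →  {r0:0, r1:12, r2:0, r3:15}

6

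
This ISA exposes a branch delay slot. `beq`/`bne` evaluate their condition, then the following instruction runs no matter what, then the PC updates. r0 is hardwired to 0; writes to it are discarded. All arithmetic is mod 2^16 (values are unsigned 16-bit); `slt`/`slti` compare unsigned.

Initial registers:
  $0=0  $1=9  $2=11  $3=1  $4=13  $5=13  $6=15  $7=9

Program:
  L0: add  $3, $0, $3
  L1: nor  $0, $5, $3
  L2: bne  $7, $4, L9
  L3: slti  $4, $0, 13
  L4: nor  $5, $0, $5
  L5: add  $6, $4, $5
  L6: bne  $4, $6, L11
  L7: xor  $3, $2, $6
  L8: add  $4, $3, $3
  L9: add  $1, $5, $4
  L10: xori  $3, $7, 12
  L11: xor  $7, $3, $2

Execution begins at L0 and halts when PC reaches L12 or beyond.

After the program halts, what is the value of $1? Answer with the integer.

14

#0 add  $3, $0, $3 ; 0/9/11/1/13/13/15/9
#1 nor  $0, $5, $3 ; 0/9/11/1/13/13/15/9
#2 bne  $7, $4, L9 ; 0/9/11/1/13/13/15/9 ; →target
#3 slti  $4, $0, 13 ; 0/9/11/1/1/13/15/9
#9 add  $1, $5, $4 ; 0/14/11/1/1/13/15/9
#10 xori  $3, $7, 12 ; 0/14/11/5/1/13/15/9
#11 xor  $7, $3, $2 ; 0/14/11/5/1/13/15/14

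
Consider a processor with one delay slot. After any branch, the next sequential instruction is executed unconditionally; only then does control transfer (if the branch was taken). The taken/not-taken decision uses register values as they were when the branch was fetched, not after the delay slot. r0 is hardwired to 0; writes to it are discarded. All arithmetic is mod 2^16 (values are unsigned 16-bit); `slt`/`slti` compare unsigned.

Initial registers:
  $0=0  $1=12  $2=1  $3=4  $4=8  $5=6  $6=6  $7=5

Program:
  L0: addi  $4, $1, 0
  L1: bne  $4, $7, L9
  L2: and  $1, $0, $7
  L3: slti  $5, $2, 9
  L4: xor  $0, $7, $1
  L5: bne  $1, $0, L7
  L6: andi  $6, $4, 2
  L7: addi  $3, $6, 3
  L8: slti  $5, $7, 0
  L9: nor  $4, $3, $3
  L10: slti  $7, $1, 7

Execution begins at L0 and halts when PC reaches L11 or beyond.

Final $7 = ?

1

PC=0  addi  $4, $1, 0        | $0=0 $1=12 $2=1 $3=4 $4=12 $5=6 $6=6 $7=5
PC=1  bne  $4, $7, L9        | $0=0 $1=12 $2=1 $3=4 $4=12 $5=6 $6=6 $7=5  [TAKEN]
PC=2  and  $1, $0, $7        | $0=0 $1=0 $2=1 $3=4 $4=12 $5=6 $6=6 $7=5
PC=9  nor  $4, $3, $3        | $0=0 $1=0 $2=1 $3=4 $4=65531 $5=6 $6=6 $7=5
PC=10 slti  $7, $1, 7        | $0=0 $1=0 $2=1 $3=4 $4=65531 $5=6 $6=6 $7=1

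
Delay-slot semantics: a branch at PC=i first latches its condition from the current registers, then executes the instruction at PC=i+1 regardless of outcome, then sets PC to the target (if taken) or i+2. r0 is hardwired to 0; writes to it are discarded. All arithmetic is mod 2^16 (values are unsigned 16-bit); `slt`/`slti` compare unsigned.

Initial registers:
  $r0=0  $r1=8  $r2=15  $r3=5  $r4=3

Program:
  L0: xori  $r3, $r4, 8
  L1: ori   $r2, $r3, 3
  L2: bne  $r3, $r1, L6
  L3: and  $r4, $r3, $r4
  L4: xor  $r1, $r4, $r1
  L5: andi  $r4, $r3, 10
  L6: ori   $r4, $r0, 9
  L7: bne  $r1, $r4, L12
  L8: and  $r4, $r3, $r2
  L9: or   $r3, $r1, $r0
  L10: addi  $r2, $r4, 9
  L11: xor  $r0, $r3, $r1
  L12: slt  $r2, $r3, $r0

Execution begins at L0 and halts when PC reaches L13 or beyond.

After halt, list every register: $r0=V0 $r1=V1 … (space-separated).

  step pc=0: xori  $r3, $r4, 8  regs=(0,8,15,11,3)
  step pc=1: ori   $r2, $r3, 3  regs=(0,8,11,11,3)
  step pc=2: bne  $r3, $r1, L6  cond=T  regs=(0,8,11,11,3)
  step pc=3: and  $r4, $r3, $r4  regs=(0,8,11,11,3)
  step pc=6: ori   $r4, $r0, 9  regs=(0,8,11,11,9)
  step pc=7: bne  $r1, $r4, L12  cond=T  regs=(0,8,11,11,9)
  step pc=8: and  $r4, $r3, $r2  regs=(0,8,11,11,11)
  step pc=12: slt  $r2, $r3, $r0  regs=(0,8,0,11,11)

$r0=0 $r1=8 $r2=0 $r3=11 $r4=11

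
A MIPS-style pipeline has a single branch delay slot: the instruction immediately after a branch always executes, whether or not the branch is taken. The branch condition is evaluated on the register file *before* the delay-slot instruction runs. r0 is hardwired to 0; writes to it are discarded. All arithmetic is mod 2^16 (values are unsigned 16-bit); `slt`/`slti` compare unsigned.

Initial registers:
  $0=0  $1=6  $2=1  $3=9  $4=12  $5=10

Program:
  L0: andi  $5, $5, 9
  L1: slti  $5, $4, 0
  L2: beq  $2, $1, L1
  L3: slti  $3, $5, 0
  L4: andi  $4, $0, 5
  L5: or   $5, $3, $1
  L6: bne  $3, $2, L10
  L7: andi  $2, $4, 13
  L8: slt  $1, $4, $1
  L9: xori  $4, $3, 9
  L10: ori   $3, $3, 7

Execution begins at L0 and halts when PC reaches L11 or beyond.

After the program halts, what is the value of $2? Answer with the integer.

0

[0] andi  $5, $5, 9  →  {$0:0, $1:6, $2:1, $3:9, $4:12, $5:8}
[1] slti  $5, $4, 0  →  {$0:0, $1:6, $2:1, $3:9, $4:12, $5:0}
[2] beq  $2, $1, L1  →  {$0:0, $1:6, $2:1, $3:9, $4:12, $5:0}  ⟨branch fallthrough⟩
[3] slti  $3, $5, 0  →  {$0:0, $1:6, $2:1, $3:0, $4:12, $5:0}
[4] andi  $4, $0, 5  →  {$0:0, $1:6, $2:1, $3:0, $4:0, $5:0}
[5] or   $5, $3, $1  →  {$0:0, $1:6, $2:1, $3:0, $4:0, $5:6}
[6] bne  $3, $2, L10  →  {$0:0, $1:6, $2:1, $3:0, $4:0, $5:6}  ⟨branch taken⟩
[7] andi  $2, $4, 13  →  {$0:0, $1:6, $2:0, $3:0, $4:0, $5:6}
[10] ori   $3, $3, 7  →  {$0:0, $1:6, $2:0, $3:7, $4:0, $5:6}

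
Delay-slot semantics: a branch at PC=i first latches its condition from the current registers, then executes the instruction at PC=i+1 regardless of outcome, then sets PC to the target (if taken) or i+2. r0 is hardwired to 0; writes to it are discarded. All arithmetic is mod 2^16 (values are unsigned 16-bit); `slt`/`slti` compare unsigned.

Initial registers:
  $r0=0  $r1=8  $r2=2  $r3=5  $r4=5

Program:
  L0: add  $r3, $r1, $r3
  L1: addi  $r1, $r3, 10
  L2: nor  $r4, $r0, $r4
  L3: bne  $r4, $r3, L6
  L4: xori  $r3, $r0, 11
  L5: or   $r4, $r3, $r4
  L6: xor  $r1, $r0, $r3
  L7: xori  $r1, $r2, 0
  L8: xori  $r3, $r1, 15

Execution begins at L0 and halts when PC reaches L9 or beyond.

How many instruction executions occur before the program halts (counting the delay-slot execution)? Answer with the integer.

8

  step pc=0: add  $r3, $r1, $r3  regs=(0,8,2,13,5)
  step pc=1: addi  $r1, $r3, 10  regs=(0,23,2,13,5)
  step pc=2: nor  $r4, $r0, $r4  regs=(0,23,2,13,65530)
  step pc=3: bne  $r4, $r3, L6  cond=T  regs=(0,23,2,13,65530)
  step pc=4: xori  $r3, $r0, 11  regs=(0,23,2,11,65530)
  step pc=6: xor  $r1, $r0, $r3  regs=(0,11,2,11,65530)
  step pc=7: xori  $r1, $r2, 0  regs=(0,2,2,11,65530)
  step pc=8: xori  $r3, $r1, 15  regs=(0,2,2,13,65530)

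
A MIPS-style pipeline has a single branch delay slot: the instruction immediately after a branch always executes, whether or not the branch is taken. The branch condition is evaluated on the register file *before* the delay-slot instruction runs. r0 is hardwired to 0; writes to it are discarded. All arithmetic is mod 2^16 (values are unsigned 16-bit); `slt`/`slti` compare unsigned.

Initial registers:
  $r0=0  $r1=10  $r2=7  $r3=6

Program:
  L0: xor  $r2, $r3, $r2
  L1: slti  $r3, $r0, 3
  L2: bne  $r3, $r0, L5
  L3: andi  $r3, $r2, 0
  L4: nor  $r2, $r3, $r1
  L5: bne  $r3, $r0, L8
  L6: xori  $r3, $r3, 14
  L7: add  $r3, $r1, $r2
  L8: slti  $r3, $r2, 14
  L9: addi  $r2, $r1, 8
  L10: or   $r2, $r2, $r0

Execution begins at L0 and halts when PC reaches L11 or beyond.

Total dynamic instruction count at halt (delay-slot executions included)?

  step pc=0: xor  $r2, $r3, $r2  regs=(0,10,1,6)
  step pc=1: slti  $r3, $r0, 3  regs=(0,10,1,1)
  step pc=2: bne  $r3, $r0, L5  cond=T  regs=(0,10,1,1)
  step pc=3: andi  $r3, $r2, 0  regs=(0,10,1,0)
  step pc=5: bne  $r3, $r0, L8  cond=F  regs=(0,10,1,0)
  step pc=6: xori  $r3, $r3, 14  regs=(0,10,1,14)
  step pc=7: add  $r3, $r1, $r2  regs=(0,10,1,11)
  step pc=8: slti  $r3, $r2, 14  regs=(0,10,1,1)
  step pc=9: addi  $r2, $r1, 8  regs=(0,10,18,1)
  step pc=10: or   $r2, $r2, $r0  regs=(0,10,18,1)

10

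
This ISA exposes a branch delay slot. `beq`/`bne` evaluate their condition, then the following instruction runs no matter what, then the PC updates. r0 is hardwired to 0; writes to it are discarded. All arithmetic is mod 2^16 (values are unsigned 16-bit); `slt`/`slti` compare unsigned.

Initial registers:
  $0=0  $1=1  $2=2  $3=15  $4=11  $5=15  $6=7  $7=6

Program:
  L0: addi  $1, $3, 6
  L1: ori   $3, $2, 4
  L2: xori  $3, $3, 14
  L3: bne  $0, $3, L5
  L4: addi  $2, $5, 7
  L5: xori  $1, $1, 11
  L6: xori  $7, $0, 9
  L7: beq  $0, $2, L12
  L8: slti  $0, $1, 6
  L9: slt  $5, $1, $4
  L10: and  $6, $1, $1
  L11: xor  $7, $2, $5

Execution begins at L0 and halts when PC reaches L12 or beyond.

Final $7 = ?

  step pc=0: addi  $1, $3, 6  regs=(0,21,2,15,11,15,7,6)
  step pc=1: ori   $3, $2, 4  regs=(0,21,2,6,11,15,7,6)
  step pc=2: xori  $3, $3, 14  regs=(0,21,2,8,11,15,7,6)
  step pc=3: bne  $0, $3, L5  cond=T  regs=(0,21,2,8,11,15,7,6)
  step pc=4: addi  $2, $5, 7  regs=(0,21,22,8,11,15,7,6)
  step pc=5: xori  $1, $1, 11  regs=(0,30,22,8,11,15,7,6)
  step pc=6: xori  $7, $0, 9  regs=(0,30,22,8,11,15,7,9)
  step pc=7: beq  $0, $2, L12  cond=F  regs=(0,30,22,8,11,15,7,9)
  step pc=8: slti  $0, $1, 6  regs=(0,30,22,8,11,15,7,9)
  step pc=9: slt  $5, $1, $4  regs=(0,30,22,8,11,0,7,9)
  step pc=10: and  $6, $1, $1  regs=(0,30,22,8,11,0,30,9)
  step pc=11: xor  $7, $2, $5  regs=(0,30,22,8,11,0,30,22)

22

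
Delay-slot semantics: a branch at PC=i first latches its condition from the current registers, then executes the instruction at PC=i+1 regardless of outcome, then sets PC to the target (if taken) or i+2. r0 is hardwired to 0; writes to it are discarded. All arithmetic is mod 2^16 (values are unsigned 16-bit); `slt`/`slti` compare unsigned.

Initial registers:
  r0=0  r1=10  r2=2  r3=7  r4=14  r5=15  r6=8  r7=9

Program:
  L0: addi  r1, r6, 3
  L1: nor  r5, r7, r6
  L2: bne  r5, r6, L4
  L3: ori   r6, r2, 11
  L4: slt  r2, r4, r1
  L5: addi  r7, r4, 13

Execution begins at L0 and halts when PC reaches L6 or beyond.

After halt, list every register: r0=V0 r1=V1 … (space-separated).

r0=0 r1=11 r2=0 r3=7 r4=14 r5=65526 r6=11 r7=27

  step pc=0: addi  r1, r6, 3  regs=(0,11,2,7,14,15,8,9)
  step pc=1: nor  r5, r7, r6  regs=(0,11,2,7,14,65526,8,9)
  step pc=2: bne  r5, r6, L4  cond=T  regs=(0,11,2,7,14,65526,8,9)
  step pc=3: ori   r6, r2, 11  regs=(0,11,2,7,14,65526,11,9)
  step pc=4: slt  r2, r4, r1  regs=(0,11,0,7,14,65526,11,9)
  step pc=5: addi  r7, r4, 13  regs=(0,11,0,7,14,65526,11,27)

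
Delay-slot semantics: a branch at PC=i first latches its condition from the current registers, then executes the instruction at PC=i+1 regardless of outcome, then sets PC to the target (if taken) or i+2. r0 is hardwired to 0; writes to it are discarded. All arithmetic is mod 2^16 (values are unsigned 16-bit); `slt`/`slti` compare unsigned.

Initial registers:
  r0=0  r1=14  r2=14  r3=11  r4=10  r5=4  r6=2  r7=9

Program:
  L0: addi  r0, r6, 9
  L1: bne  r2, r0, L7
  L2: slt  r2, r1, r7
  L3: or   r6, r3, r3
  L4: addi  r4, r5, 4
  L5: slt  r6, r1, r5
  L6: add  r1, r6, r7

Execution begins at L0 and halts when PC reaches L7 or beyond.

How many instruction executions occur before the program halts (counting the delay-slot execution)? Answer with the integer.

3

PC=0  addi  r0, r6, 9        | r0=0 r1=14 r2=14 r3=11 r4=10 r5=4 r6=2 r7=9
PC=1  bne  r2, r0, L7        | r0=0 r1=14 r2=14 r3=11 r4=10 r5=4 r6=2 r7=9  [TAKEN]
PC=2  slt  r2, r1, r7        | r0=0 r1=14 r2=0 r3=11 r4=10 r5=4 r6=2 r7=9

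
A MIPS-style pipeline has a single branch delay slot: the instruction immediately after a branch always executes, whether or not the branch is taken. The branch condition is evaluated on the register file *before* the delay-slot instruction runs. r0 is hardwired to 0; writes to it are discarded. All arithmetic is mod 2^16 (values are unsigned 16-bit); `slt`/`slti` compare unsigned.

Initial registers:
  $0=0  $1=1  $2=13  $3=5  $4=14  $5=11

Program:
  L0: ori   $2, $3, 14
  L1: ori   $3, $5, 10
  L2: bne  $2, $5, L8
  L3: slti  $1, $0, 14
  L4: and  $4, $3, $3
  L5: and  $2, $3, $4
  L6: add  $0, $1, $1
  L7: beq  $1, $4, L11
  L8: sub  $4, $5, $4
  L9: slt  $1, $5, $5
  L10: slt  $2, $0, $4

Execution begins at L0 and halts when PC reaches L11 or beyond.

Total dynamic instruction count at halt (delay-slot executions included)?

PC=0  ori   $2, $3, 14       | $0=0 $1=1 $2=15 $3=5 $4=14 $5=11
PC=1  ori   $3, $5, 10       | $0=0 $1=1 $2=15 $3=11 $4=14 $5=11
PC=2  bne  $2, $5, L8        | $0=0 $1=1 $2=15 $3=11 $4=14 $5=11  [TAKEN]
PC=3  slti  $1, $0, 14       | $0=0 $1=1 $2=15 $3=11 $4=14 $5=11
PC=8  sub  $4, $5, $4        | $0=0 $1=1 $2=15 $3=11 $4=65533 $5=11
PC=9  slt  $1, $5, $5        | $0=0 $1=0 $2=15 $3=11 $4=65533 $5=11
PC=10 slt  $2, $0, $4        | $0=0 $1=0 $2=1 $3=11 $4=65533 $5=11

7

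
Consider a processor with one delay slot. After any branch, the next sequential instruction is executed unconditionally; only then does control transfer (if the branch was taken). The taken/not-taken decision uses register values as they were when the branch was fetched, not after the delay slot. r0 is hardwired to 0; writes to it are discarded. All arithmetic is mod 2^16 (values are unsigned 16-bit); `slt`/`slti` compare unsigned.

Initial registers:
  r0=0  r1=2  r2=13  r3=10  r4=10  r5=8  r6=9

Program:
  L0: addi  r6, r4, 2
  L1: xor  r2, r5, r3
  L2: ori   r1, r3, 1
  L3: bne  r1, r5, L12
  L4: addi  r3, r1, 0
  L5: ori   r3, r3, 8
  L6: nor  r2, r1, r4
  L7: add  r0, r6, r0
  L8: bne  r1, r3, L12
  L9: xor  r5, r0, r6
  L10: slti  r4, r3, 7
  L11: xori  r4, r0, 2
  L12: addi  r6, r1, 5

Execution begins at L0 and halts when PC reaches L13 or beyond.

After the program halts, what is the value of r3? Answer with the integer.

11

PC=0  addi  r6, r4, 2        | r0=0 r1=2 r2=13 r3=10 r4=10 r5=8 r6=12
PC=1  xor  r2, r5, r3        | r0=0 r1=2 r2=2 r3=10 r4=10 r5=8 r6=12
PC=2  ori   r1, r3, 1        | r0=0 r1=11 r2=2 r3=10 r4=10 r5=8 r6=12
PC=3  bne  r1, r5, L12       | r0=0 r1=11 r2=2 r3=10 r4=10 r5=8 r6=12  [TAKEN]
PC=4  addi  r3, r1, 0        | r0=0 r1=11 r2=2 r3=11 r4=10 r5=8 r6=12
PC=12 addi  r6, r1, 5        | r0=0 r1=11 r2=2 r3=11 r4=10 r5=8 r6=16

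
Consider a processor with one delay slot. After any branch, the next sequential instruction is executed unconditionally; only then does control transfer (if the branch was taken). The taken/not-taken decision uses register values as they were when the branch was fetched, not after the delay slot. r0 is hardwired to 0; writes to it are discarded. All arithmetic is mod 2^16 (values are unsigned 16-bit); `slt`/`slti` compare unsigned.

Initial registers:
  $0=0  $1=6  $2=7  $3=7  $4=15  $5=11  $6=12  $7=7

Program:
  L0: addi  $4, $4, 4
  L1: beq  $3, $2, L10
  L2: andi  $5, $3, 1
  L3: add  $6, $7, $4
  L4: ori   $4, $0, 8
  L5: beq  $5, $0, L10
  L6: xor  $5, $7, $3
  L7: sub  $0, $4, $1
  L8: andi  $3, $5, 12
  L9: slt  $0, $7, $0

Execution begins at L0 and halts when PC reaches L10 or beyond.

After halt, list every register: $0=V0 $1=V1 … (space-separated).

$0=0 $1=6 $2=7 $3=7 $4=19 $5=1 $6=12 $7=7

[0] addi  $4, $4, 4  →  {$0:0, $1:6, $2:7, $3:7, $4:19, $5:11, $6:12, $7:7}
[1] beq  $3, $2, L10  →  {$0:0, $1:6, $2:7, $3:7, $4:19, $5:11, $6:12, $7:7}  ⟨branch taken⟩
[2] andi  $5, $3, 1  →  {$0:0, $1:6, $2:7, $3:7, $4:19, $5:1, $6:12, $7:7}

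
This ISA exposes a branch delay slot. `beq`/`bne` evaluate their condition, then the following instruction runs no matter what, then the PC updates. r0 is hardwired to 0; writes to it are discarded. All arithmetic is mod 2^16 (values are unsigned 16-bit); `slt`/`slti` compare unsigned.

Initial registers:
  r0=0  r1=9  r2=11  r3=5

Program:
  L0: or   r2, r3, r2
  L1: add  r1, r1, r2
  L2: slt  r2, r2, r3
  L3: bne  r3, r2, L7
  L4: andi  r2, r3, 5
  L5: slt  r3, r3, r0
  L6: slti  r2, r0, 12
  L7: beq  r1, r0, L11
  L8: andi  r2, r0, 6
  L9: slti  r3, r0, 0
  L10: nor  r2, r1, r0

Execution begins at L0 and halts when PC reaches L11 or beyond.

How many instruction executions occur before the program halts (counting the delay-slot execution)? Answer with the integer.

[0] or   r2, r3, r2  →  {r0:0, r1:9, r2:15, r3:5}
[1] add  r1, r1, r2  →  {r0:0, r1:24, r2:15, r3:5}
[2] slt  r2, r2, r3  →  {r0:0, r1:24, r2:0, r3:5}
[3] bne  r3, r2, L7  →  {r0:0, r1:24, r2:0, r3:5}  ⟨branch taken⟩
[4] andi  r2, r3, 5  →  {r0:0, r1:24, r2:5, r3:5}
[7] beq  r1, r0, L11  →  {r0:0, r1:24, r2:5, r3:5}  ⟨branch fallthrough⟩
[8] andi  r2, r0, 6  →  {r0:0, r1:24, r2:0, r3:5}
[9] slti  r3, r0, 0  →  {r0:0, r1:24, r2:0, r3:0}
[10] nor  r2, r1, r0  →  {r0:0, r1:24, r2:65511, r3:0}

9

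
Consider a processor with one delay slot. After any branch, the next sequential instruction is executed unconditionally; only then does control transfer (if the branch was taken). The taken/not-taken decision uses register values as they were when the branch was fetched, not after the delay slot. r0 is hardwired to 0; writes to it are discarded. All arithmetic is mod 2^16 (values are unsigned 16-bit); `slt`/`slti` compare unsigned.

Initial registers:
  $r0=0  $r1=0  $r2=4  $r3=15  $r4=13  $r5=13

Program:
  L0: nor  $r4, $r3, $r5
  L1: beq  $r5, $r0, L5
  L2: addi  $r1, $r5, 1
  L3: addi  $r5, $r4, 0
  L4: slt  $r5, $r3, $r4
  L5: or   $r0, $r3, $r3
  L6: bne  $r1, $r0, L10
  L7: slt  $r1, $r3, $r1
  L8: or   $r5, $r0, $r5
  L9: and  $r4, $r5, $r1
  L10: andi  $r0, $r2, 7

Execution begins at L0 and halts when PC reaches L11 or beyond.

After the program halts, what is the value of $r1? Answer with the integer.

0

PC=0  nor  $r4, $r3, $r5     | $r0=0 $r1=0 $r2=4 $r3=15 $r4=65520 $r5=13
PC=1  beq  $r5, $r0, L5      | $r0=0 $r1=0 $r2=4 $r3=15 $r4=65520 $r5=13  [not taken]
PC=2  addi  $r1, $r5, 1      | $r0=0 $r1=14 $r2=4 $r3=15 $r4=65520 $r5=13
PC=3  addi  $r5, $r4, 0      | $r0=0 $r1=14 $r2=4 $r3=15 $r4=65520 $r5=65520
PC=4  slt  $r5, $r3, $r4     | $r0=0 $r1=14 $r2=4 $r3=15 $r4=65520 $r5=1
PC=5  or   $r0, $r3, $r3     | $r0=0 $r1=14 $r2=4 $r3=15 $r4=65520 $r5=1
PC=6  bne  $r1, $r0, L10     | $r0=0 $r1=14 $r2=4 $r3=15 $r4=65520 $r5=1  [TAKEN]
PC=7  slt  $r1, $r3, $r1     | $r0=0 $r1=0 $r2=4 $r3=15 $r4=65520 $r5=1
PC=10 andi  $r0, $r2, 7      | $r0=0 $r1=0 $r2=4 $r3=15 $r4=65520 $r5=1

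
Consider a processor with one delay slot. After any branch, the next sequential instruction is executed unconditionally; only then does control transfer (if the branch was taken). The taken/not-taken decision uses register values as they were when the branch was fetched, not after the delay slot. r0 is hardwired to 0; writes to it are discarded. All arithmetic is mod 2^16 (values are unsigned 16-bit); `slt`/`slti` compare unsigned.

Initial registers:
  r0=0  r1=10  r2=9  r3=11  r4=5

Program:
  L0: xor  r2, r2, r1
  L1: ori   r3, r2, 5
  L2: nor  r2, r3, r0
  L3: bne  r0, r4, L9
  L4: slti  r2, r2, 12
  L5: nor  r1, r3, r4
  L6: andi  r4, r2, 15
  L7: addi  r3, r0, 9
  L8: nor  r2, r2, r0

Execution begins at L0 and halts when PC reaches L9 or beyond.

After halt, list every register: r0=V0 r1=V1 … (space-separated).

PC=0  xor  r2, r2, r1        | r0=0 r1=10 r2=3 r3=11 r4=5
PC=1  ori   r3, r2, 5        | r0=0 r1=10 r2=3 r3=7 r4=5
PC=2  nor  r2, r3, r0        | r0=0 r1=10 r2=65528 r3=7 r4=5
PC=3  bne  r0, r4, L9        | r0=0 r1=10 r2=65528 r3=7 r4=5  [TAKEN]
PC=4  slti  r2, r2, 12       | r0=0 r1=10 r2=0 r3=7 r4=5

r0=0 r1=10 r2=0 r3=7 r4=5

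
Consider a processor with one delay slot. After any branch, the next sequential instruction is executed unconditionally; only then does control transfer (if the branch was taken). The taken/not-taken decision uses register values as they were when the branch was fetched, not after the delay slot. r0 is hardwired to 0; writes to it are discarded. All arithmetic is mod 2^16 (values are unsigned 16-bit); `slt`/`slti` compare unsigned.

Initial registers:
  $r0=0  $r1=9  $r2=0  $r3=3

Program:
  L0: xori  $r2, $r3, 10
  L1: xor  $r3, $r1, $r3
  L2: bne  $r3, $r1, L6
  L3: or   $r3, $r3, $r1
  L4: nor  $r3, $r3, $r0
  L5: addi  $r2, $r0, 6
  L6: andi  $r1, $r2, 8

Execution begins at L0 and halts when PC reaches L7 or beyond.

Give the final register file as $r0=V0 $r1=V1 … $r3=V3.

PC=0  xori  $r2, $r3, 10     | $r0=0 $r1=9 $r2=9 $r3=3
PC=1  xor  $r3, $r1, $r3     | $r0=0 $r1=9 $r2=9 $r3=10
PC=2  bne  $r3, $r1, L6      | $r0=0 $r1=9 $r2=9 $r3=10  [TAKEN]
PC=3  or   $r3, $r3, $r1     | $r0=0 $r1=9 $r2=9 $r3=11
PC=6  andi  $r1, $r2, 8      | $r0=0 $r1=8 $r2=9 $r3=11

$r0=0 $r1=8 $r2=9 $r3=11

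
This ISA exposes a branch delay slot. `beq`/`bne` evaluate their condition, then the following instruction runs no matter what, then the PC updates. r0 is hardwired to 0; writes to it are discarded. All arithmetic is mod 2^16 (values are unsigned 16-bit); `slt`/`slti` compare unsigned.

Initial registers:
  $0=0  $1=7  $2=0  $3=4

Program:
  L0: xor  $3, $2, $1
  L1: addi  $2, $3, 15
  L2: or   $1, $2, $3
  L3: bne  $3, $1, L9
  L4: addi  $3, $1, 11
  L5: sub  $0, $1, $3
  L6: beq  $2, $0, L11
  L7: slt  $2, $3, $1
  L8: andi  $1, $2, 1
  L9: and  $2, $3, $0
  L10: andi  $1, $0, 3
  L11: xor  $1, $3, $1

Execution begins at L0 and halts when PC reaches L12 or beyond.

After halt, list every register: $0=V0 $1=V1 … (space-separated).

$0=0 $1=34 $2=0 $3=34

[0] xor  $3, $2, $1  →  {$0:0, $1:7, $2:0, $3:7}
[1] addi  $2, $3, 15  →  {$0:0, $1:7, $2:22, $3:7}
[2] or   $1, $2, $3  →  {$0:0, $1:23, $2:22, $3:7}
[3] bne  $3, $1, L9  →  {$0:0, $1:23, $2:22, $3:7}  ⟨branch taken⟩
[4] addi  $3, $1, 11  →  {$0:0, $1:23, $2:22, $3:34}
[9] and  $2, $3, $0  →  {$0:0, $1:23, $2:0, $3:34}
[10] andi  $1, $0, 3  →  {$0:0, $1:0, $2:0, $3:34}
[11] xor  $1, $3, $1  →  {$0:0, $1:34, $2:0, $3:34}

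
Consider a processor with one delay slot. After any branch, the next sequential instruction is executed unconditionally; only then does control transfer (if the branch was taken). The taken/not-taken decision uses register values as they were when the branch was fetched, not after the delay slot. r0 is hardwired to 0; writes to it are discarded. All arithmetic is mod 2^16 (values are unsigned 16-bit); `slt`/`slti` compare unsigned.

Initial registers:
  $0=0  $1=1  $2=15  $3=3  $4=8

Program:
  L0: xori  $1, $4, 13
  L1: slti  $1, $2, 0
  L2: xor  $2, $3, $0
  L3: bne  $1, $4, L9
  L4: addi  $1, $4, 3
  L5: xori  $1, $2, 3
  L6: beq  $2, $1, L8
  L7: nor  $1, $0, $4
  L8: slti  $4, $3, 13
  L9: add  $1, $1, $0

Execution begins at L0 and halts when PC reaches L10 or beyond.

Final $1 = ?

  step pc=0: xori  $1, $4, 13  regs=(0,5,15,3,8)
  step pc=1: slti  $1, $2, 0  regs=(0,0,15,3,8)
  step pc=2: xor  $2, $3, $0  regs=(0,0,3,3,8)
  step pc=3: bne  $1, $4, L9  cond=T  regs=(0,0,3,3,8)
  step pc=4: addi  $1, $4, 3  regs=(0,11,3,3,8)
  step pc=9: add  $1, $1, $0  regs=(0,11,3,3,8)

11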